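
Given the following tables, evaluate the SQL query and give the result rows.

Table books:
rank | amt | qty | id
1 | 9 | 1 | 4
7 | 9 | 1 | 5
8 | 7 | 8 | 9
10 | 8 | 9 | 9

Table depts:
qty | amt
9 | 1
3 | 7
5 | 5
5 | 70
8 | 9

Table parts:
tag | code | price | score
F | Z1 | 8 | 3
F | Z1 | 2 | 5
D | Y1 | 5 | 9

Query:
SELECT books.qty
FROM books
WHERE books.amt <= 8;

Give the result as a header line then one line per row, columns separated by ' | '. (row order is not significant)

After WHERE (2 rows):
books.rank | books.amt | books.qty | books.id
8 | 7 | 8 | 9
10 | 8 | 9 | 9
After SELECT (2 rows):
books.qty
8
9

== RESULT ==
books.qty
8
9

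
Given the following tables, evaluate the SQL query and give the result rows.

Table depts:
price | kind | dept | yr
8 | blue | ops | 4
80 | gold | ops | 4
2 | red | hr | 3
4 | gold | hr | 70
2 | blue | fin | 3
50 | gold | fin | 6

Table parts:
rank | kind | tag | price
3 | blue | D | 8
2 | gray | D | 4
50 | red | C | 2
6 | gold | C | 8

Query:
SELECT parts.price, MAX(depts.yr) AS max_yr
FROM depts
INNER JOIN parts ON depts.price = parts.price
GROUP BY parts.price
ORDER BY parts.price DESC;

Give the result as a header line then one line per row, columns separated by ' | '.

After JOIN parts (5 rows):
depts.price | depts.kind | depts.dept | depts.yr | parts.rank | parts.kind | parts.tag | parts.price
8 | blue | ops | 4 | 3 | blue | D | 8
8 | blue | ops | 4 | 6 | gold | C | 8
2 | red | hr | 3 | 50 | red | C | 2
4 | gold | hr | 70 | 2 | gray | D | 4
2 | blue | fin | 3 | 50 | red | C | 2
After GROUP BY (3 rows):
parts.price | max_yr
8 | 4
2 | 3
4 | 70
After ORDER BY (3 rows):
parts.price | max_yr
8 | 4
4 | 70
2 | 3

== RESULT ==
parts.price | max_yr
8 | 4
4 | 70
2 | 3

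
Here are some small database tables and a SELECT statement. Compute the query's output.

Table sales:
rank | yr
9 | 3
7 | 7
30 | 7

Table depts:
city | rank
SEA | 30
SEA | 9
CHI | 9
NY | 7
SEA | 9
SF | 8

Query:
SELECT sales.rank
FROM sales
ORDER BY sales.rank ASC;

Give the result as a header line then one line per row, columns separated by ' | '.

After SELECT (3 rows):
sales.rank
9
7
30
After ORDER BY (3 rows):
sales.rank
7
9
30

== RESULT ==
sales.rank
7
9
30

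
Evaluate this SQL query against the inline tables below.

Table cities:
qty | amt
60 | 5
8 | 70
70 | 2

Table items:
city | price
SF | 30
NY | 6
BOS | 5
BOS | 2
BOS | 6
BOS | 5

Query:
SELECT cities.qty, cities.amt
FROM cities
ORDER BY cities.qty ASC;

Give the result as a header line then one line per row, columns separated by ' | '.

After SELECT (3 rows):
cities.qty | cities.amt
60 | 5
8 | 70
70 | 2
After ORDER BY (3 rows):
cities.qty | cities.amt
8 | 70
60 | 5
70 | 2

== RESULT ==
cities.qty | cities.amt
8 | 70
60 | 5
70 | 2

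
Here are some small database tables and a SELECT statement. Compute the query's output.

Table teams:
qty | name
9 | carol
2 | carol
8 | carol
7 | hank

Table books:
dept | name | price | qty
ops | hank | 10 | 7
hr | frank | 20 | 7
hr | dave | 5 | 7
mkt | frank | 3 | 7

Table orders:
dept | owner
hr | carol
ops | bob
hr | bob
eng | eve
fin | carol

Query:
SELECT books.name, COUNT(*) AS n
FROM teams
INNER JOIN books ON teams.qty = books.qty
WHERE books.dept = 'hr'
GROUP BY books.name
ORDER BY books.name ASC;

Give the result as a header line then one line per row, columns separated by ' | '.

After JOIN books (4 rows):
teams.qty | teams.name | books.dept | books.name | books.price | books.qty
7 | hank | ops | hank | 10 | 7
7 | hank | hr | frank | 20 | 7
7 | hank | hr | dave | 5 | 7
7 | hank | mkt | frank | 3 | 7
After WHERE (2 rows):
teams.qty | teams.name | books.dept | books.name | books.price | books.qty
7 | hank | hr | frank | 20 | 7
7 | hank | hr | dave | 5 | 7
After GROUP BY (2 rows):
books.name | n
frank | 1
dave | 1
After ORDER BY (2 rows):
books.name | n
dave | 1
frank | 1

== RESULT ==
books.name | n
dave | 1
frank | 1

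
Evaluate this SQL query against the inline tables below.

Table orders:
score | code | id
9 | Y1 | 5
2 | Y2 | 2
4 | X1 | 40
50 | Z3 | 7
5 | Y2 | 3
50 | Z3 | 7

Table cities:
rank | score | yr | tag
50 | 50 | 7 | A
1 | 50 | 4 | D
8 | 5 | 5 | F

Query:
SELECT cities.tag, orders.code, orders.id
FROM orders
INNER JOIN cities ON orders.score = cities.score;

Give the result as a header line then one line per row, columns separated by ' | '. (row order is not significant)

== RESULT ==
cities.tag | orders.code | orders.id
A | Z3 | 7
D | Z3 | 7
F | Y2 | 3
A | Z3 | 7
D | Z3 | 7

Derivation:
After JOIN cities (5 rows):
orders.score | orders.code | orders.id | cities.rank | cities.score | cities.yr | cities.tag
50 | Z3 | 7 | 50 | 50 | 7 | A
50 | Z3 | 7 | 1 | 50 | 4 | D
5 | Y2 | 3 | 8 | 5 | 5 | F
50 | Z3 | 7 | 50 | 50 | 7 | A
50 | Z3 | 7 | 1 | 50 | 4 | D
After SELECT (5 rows):
cities.tag | orders.code | orders.id
A | Z3 | 7
D | Z3 | 7
F | Y2 | 3
A | Z3 | 7
D | Z3 | 7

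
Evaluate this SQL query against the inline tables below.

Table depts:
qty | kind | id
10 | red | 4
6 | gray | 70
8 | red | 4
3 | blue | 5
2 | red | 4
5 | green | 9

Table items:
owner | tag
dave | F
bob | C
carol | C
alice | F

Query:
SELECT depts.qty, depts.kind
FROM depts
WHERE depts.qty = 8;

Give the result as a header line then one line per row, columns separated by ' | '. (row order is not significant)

After WHERE (1 rows):
depts.qty | depts.kind | depts.id
8 | red | 4
After SELECT (1 rows):
depts.qty | depts.kind
8 | red

== RESULT ==
depts.qty | depts.kind
8 | red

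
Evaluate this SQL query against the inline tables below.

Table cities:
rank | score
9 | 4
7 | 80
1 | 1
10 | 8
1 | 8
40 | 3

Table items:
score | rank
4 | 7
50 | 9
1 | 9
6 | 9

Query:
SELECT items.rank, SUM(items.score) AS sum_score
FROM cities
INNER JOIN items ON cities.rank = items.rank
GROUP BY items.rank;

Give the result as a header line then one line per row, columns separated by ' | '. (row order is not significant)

After JOIN items (4 rows):
cities.rank | cities.score | items.score | items.rank
9 | 4 | 50 | 9
9 | 4 | 1 | 9
9 | 4 | 6 | 9
7 | 80 | 4 | 7
After GROUP BY (2 rows):
items.rank | sum_score
9 | 57
7 | 4

== RESULT ==
items.rank | sum_score
9 | 57
7 | 4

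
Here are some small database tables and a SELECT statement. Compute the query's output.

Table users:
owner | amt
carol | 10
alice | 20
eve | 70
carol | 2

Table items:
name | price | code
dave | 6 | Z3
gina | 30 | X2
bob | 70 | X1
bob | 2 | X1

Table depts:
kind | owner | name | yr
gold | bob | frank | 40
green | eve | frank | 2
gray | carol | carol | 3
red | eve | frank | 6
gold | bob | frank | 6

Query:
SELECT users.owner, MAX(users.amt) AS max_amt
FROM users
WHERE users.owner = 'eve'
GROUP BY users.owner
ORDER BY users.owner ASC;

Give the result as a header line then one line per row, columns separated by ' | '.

After WHERE (1 rows):
users.owner | users.amt
eve | 70
After GROUP BY (1 rows):
users.owner | max_amt
eve | 70
After ORDER BY (1 rows):
users.owner | max_amt
eve | 70

== RESULT ==
users.owner | max_amt
eve | 70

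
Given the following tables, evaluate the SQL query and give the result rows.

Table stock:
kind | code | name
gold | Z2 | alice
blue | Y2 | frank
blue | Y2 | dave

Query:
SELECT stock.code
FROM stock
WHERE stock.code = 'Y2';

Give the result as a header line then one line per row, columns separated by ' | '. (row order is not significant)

== RESULT ==
stock.code
Y2
Y2

Derivation:
After WHERE (2 rows):
stock.kind | stock.code | stock.name
blue | Y2 | frank
blue | Y2 | dave
After SELECT (2 rows):
stock.code
Y2
Y2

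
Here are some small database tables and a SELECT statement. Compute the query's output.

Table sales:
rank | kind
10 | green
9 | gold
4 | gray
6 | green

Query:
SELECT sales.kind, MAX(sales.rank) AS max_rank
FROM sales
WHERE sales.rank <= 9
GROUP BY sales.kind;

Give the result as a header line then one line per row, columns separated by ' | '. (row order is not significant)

== RESULT ==
sales.kind | max_rank
gold | 9
gray | 4
green | 6

Derivation:
After WHERE (3 rows):
sales.rank | sales.kind
9 | gold
4 | gray
6 | green
After GROUP BY (3 rows):
sales.kind | max_rank
gold | 9
gray | 4
green | 6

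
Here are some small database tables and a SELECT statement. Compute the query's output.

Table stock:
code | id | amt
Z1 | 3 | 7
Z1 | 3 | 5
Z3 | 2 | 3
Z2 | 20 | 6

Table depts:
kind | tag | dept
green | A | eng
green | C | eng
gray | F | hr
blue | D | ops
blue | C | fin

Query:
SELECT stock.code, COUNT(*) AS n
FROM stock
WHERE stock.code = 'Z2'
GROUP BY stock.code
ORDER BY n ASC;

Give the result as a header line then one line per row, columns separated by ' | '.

After WHERE (1 rows):
stock.code | stock.id | stock.amt
Z2 | 20 | 6
After GROUP BY (1 rows):
stock.code | n
Z2 | 1
After ORDER BY (1 rows):
stock.code | n
Z2 | 1

== RESULT ==
stock.code | n
Z2 | 1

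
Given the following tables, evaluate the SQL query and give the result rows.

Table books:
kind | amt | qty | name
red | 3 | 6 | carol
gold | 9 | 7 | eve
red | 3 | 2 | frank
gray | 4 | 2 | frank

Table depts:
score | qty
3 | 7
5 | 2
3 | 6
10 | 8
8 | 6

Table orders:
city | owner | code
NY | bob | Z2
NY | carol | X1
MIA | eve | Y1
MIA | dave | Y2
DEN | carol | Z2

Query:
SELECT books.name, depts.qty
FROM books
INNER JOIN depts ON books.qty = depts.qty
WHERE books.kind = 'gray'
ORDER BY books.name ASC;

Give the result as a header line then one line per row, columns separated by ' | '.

== RESULT ==
books.name | depts.qty
frank | 2

Derivation:
After JOIN depts (5 rows):
books.kind | books.amt | books.qty | books.name | depts.score | depts.qty
red | 3 | 6 | carol | 3 | 6
red | 3 | 6 | carol | 8 | 6
gold | 9 | 7 | eve | 3 | 7
red | 3 | 2 | frank | 5 | 2
gray | 4 | 2 | frank | 5 | 2
After WHERE (1 rows):
books.kind | books.amt | books.qty | books.name | depts.score | depts.qty
gray | 4 | 2 | frank | 5 | 2
After SELECT (1 rows):
books.name | depts.qty
frank | 2
After ORDER BY (1 rows):
books.name | depts.qty
frank | 2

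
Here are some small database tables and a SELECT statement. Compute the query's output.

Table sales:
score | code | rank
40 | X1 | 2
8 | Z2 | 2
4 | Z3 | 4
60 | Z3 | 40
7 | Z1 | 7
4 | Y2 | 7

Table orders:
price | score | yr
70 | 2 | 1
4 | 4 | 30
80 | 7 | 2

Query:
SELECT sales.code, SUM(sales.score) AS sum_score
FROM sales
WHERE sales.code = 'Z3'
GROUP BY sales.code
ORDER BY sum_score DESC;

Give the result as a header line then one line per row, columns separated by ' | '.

== RESULT ==
sales.code | sum_score
Z3 | 64

Derivation:
After WHERE (2 rows):
sales.score | sales.code | sales.rank
4 | Z3 | 4
60 | Z3 | 40
After GROUP BY (1 rows):
sales.code | sum_score
Z3 | 64
After ORDER BY (1 rows):
sales.code | sum_score
Z3 | 64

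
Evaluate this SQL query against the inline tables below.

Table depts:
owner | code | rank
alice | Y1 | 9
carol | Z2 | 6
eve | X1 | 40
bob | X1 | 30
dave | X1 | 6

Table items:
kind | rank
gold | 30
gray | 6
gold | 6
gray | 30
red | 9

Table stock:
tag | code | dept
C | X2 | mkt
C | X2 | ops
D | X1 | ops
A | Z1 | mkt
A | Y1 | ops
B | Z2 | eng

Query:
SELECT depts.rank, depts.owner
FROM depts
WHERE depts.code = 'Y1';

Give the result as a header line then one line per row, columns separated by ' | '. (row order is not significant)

== RESULT ==
depts.rank | depts.owner
9 | alice

Derivation:
After WHERE (1 rows):
depts.owner | depts.code | depts.rank
alice | Y1 | 9
After SELECT (1 rows):
depts.rank | depts.owner
9 | alice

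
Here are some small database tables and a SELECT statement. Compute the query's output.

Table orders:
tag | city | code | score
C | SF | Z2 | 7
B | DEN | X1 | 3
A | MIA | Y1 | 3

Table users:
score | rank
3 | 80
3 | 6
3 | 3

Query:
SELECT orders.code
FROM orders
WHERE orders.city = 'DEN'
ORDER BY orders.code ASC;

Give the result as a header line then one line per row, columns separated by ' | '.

After WHERE (1 rows):
orders.tag | orders.city | orders.code | orders.score
B | DEN | X1 | 3
After SELECT (1 rows):
orders.code
X1
After ORDER BY (1 rows):
orders.code
X1

== RESULT ==
orders.code
X1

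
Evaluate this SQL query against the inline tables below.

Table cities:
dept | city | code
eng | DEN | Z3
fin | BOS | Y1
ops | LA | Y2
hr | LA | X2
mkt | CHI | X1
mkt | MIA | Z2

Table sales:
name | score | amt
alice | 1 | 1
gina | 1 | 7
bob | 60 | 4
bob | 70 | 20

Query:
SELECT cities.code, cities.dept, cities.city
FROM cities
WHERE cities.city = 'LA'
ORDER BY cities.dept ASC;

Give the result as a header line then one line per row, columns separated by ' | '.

== RESULT ==
cities.code | cities.dept | cities.city
X2 | hr | LA
Y2 | ops | LA

Derivation:
After WHERE (2 rows):
cities.dept | cities.city | cities.code
ops | LA | Y2
hr | LA | X2
After SELECT (2 rows):
cities.code | cities.dept | cities.city
Y2 | ops | LA
X2 | hr | LA
After ORDER BY (2 rows):
cities.code | cities.dept | cities.city
X2 | hr | LA
Y2 | ops | LA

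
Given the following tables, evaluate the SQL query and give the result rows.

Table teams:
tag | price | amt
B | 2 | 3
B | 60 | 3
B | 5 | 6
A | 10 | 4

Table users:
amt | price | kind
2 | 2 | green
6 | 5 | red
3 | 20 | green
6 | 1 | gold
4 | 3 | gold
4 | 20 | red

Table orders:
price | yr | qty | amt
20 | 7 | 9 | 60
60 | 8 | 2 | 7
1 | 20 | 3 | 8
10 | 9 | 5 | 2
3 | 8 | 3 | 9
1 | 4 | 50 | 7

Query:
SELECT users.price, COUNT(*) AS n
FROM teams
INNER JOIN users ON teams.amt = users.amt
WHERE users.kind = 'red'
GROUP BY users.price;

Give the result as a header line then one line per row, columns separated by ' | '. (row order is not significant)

After JOIN users (6 rows):
teams.tag | teams.price | teams.amt | users.amt | users.price | users.kind
B | 2 | 3 | 3 | 20 | green
B | 60 | 3 | 3 | 20 | green
B | 5 | 6 | 6 | 5 | red
B | 5 | 6 | 6 | 1 | gold
A | 10 | 4 | 4 | 3 | gold
A | 10 | 4 | 4 | 20 | red
After WHERE (2 rows):
teams.tag | teams.price | teams.amt | users.amt | users.price | users.kind
B | 5 | 6 | 6 | 5 | red
A | 10 | 4 | 4 | 20 | red
After GROUP BY (2 rows):
users.price | n
5 | 1
20 | 1

== RESULT ==
users.price | n
5 | 1
20 | 1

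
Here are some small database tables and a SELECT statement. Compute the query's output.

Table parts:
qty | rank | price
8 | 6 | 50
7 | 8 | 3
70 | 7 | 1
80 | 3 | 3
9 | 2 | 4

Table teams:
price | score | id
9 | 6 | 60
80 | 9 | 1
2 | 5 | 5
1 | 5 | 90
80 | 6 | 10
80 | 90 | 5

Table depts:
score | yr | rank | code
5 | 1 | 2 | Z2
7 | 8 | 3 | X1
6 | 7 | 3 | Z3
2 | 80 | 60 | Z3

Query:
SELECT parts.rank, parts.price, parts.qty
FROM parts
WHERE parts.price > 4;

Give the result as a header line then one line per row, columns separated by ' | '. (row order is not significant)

After WHERE (1 rows):
parts.qty | parts.rank | parts.price
8 | 6 | 50
After SELECT (1 rows):
parts.rank | parts.price | parts.qty
6 | 50 | 8

== RESULT ==
parts.rank | parts.price | parts.qty
6 | 50 | 8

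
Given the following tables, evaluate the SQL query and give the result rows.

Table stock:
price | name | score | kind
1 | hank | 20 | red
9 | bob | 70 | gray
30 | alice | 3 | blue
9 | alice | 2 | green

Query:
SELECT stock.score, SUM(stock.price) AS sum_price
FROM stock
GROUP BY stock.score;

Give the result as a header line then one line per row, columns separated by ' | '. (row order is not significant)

After GROUP BY (4 rows):
stock.score | sum_price
20 | 1
70 | 9
3 | 30
2 | 9

== RESULT ==
stock.score | sum_price
20 | 1
70 | 9
3 | 30
2 | 9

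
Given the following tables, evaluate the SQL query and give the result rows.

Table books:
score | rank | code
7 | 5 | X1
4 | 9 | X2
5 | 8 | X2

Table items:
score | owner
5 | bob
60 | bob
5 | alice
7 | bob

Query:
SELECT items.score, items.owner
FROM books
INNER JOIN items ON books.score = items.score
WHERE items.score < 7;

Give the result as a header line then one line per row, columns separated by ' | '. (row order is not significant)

== RESULT ==
items.score | items.owner
5 | bob
5 | alice

Derivation:
After JOIN items (3 rows):
books.score | books.rank | books.code | items.score | items.owner
7 | 5 | X1 | 7 | bob
5 | 8 | X2 | 5 | bob
5 | 8 | X2 | 5 | alice
After WHERE (2 rows):
books.score | books.rank | books.code | items.score | items.owner
5 | 8 | X2 | 5 | bob
5 | 8 | X2 | 5 | alice
After SELECT (2 rows):
items.score | items.owner
5 | bob
5 | alice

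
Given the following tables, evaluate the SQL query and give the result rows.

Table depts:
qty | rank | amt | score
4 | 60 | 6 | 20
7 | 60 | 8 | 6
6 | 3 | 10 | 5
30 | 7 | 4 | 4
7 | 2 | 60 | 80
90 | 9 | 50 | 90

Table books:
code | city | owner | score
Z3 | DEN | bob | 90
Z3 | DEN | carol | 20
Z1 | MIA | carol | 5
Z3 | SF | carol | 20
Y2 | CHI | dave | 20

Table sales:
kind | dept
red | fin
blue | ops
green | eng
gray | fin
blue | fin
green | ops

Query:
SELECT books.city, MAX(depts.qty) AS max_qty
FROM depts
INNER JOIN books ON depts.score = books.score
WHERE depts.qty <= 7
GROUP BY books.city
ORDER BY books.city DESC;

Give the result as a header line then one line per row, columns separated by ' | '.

After JOIN books (5 rows):
depts.qty | depts.rank | depts.amt | depts.score | books.code | books.city | books.owner | books.score
4 | 60 | 6 | 20 | Z3 | DEN | carol | 20
4 | 60 | 6 | 20 | Z3 | SF | carol | 20
4 | 60 | 6 | 20 | Y2 | CHI | dave | 20
6 | 3 | 10 | 5 | Z1 | MIA | carol | 5
90 | 9 | 50 | 90 | Z3 | DEN | bob | 90
After WHERE (4 rows):
depts.qty | depts.rank | depts.amt | depts.score | books.code | books.city | books.owner | books.score
4 | 60 | 6 | 20 | Z3 | DEN | carol | 20
4 | 60 | 6 | 20 | Z3 | SF | carol | 20
4 | 60 | 6 | 20 | Y2 | CHI | dave | 20
6 | 3 | 10 | 5 | Z1 | MIA | carol | 5
After GROUP BY (4 rows):
books.city | max_qty
DEN | 4
SF | 4
CHI | 4
MIA | 6
After ORDER BY (4 rows):
books.city | max_qty
SF | 4
MIA | 6
DEN | 4
CHI | 4

== RESULT ==
books.city | max_qty
SF | 4
MIA | 6
DEN | 4
CHI | 4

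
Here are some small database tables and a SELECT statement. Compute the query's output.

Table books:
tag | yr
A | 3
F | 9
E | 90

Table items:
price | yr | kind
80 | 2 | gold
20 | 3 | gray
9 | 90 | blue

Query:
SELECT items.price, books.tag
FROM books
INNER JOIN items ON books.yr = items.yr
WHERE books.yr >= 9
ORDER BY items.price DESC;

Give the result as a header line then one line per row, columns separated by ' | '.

After JOIN items (2 rows):
books.tag | books.yr | items.price | items.yr | items.kind
A | 3 | 20 | 3 | gray
E | 90 | 9 | 90 | blue
After WHERE (1 rows):
books.tag | books.yr | items.price | items.yr | items.kind
E | 90 | 9 | 90 | blue
After SELECT (1 rows):
items.price | books.tag
9 | E
After ORDER BY (1 rows):
items.price | books.tag
9 | E

== RESULT ==
items.price | books.tag
9 | E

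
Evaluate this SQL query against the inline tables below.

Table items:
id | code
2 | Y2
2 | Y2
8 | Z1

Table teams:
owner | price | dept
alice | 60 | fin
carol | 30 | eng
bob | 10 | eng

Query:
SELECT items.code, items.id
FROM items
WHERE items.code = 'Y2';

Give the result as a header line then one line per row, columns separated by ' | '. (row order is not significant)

After WHERE (2 rows):
items.id | items.code
2 | Y2
2 | Y2
After SELECT (2 rows):
items.code | items.id
Y2 | 2
Y2 | 2

== RESULT ==
items.code | items.id
Y2 | 2
Y2 | 2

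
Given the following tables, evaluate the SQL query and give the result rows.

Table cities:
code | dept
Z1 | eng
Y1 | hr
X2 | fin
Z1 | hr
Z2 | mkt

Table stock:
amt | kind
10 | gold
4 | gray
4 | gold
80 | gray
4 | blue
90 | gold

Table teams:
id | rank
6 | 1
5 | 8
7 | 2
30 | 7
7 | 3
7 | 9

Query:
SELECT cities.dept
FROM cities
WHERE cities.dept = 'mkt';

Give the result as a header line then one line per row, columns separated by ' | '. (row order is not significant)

After WHERE (1 rows):
cities.code | cities.dept
Z2 | mkt
After SELECT (1 rows):
cities.dept
mkt

== RESULT ==
cities.dept
mkt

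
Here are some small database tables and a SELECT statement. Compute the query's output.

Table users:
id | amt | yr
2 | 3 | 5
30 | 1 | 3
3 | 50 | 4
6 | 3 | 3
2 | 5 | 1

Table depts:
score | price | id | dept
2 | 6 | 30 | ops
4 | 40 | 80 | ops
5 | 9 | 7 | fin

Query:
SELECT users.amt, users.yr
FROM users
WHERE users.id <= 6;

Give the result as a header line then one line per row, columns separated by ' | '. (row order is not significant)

== RESULT ==
users.amt | users.yr
3 | 5
50 | 4
3 | 3
5 | 1

Derivation:
After WHERE (4 rows):
users.id | users.amt | users.yr
2 | 3 | 5
3 | 50 | 4
6 | 3 | 3
2 | 5 | 1
After SELECT (4 rows):
users.amt | users.yr
3 | 5
50 | 4
3 | 3
5 | 1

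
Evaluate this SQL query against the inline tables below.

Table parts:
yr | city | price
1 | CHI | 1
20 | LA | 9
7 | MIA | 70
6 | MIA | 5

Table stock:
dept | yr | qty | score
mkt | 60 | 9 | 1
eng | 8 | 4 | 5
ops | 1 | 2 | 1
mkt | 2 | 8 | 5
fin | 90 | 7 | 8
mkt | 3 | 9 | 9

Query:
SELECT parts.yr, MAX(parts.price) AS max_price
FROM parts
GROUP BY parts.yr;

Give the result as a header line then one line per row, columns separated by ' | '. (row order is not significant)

After GROUP BY (4 rows):
parts.yr | max_price
1 | 1
20 | 9
7 | 70
6 | 5

== RESULT ==
parts.yr | max_price
1 | 1
20 | 9
7 | 70
6 | 5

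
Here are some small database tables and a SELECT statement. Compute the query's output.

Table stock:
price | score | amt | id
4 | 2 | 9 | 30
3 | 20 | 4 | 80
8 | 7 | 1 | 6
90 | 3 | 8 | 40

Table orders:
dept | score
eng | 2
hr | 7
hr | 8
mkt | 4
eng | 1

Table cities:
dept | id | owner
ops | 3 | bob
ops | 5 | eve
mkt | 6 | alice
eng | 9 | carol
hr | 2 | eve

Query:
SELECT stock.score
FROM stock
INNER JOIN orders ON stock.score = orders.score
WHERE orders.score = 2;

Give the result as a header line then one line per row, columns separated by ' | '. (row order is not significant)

== RESULT ==
stock.score
2

Derivation:
After JOIN orders (2 rows):
stock.price | stock.score | stock.amt | stock.id | orders.dept | orders.score
4 | 2 | 9 | 30 | eng | 2
8 | 7 | 1 | 6 | hr | 7
After WHERE (1 rows):
stock.price | stock.score | stock.amt | stock.id | orders.dept | orders.score
4 | 2 | 9 | 30 | eng | 2
After SELECT (1 rows):
stock.score
2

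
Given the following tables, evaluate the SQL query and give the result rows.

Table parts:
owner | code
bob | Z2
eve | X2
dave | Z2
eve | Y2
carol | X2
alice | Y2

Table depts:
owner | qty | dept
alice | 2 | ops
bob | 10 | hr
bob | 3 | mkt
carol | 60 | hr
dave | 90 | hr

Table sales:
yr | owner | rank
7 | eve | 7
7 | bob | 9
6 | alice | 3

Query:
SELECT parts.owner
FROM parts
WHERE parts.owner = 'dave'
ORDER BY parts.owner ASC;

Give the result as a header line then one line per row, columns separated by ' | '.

== RESULT ==
parts.owner
dave

Derivation:
After WHERE (1 rows):
parts.owner | parts.code
dave | Z2
After SELECT (1 rows):
parts.owner
dave
After ORDER BY (1 rows):
parts.owner
dave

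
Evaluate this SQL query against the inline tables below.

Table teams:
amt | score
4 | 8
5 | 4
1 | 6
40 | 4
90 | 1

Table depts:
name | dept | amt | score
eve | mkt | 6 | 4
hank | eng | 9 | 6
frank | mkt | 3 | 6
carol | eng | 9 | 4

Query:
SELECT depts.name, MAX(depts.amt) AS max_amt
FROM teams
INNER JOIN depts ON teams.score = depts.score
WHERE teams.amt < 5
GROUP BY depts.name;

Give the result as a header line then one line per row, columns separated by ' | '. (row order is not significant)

== RESULT ==
depts.name | max_amt
hank | 9
frank | 3

Derivation:
After JOIN depts (6 rows):
teams.amt | teams.score | depts.name | depts.dept | depts.amt | depts.score
5 | 4 | eve | mkt | 6 | 4
5 | 4 | carol | eng | 9 | 4
1 | 6 | hank | eng | 9 | 6
1 | 6 | frank | mkt | 3 | 6
40 | 4 | eve | mkt | 6 | 4
40 | 4 | carol | eng | 9 | 4
After WHERE (2 rows):
teams.amt | teams.score | depts.name | depts.dept | depts.amt | depts.score
1 | 6 | hank | eng | 9 | 6
1 | 6 | frank | mkt | 3 | 6
After GROUP BY (2 rows):
depts.name | max_amt
hank | 9
frank | 3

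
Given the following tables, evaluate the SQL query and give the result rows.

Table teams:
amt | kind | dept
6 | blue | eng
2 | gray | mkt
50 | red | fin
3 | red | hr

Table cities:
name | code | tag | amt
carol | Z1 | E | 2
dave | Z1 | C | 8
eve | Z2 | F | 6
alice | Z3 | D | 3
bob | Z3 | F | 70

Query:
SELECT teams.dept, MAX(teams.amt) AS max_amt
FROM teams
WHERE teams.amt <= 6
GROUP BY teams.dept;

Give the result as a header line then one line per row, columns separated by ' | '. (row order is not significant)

After WHERE (3 rows):
teams.amt | teams.kind | teams.dept
6 | blue | eng
2 | gray | mkt
3 | red | hr
After GROUP BY (3 rows):
teams.dept | max_amt
eng | 6
mkt | 2
hr | 3

== RESULT ==
teams.dept | max_amt
eng | 6
mkt | 2
hr | 3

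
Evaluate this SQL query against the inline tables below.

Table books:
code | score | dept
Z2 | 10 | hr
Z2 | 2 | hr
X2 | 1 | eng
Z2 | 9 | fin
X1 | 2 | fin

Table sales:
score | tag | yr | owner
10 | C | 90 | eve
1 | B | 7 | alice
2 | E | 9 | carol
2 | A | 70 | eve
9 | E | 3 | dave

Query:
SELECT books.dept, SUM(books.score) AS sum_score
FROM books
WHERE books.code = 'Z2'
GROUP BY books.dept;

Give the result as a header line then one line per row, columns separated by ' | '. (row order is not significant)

== RESULT ==
books.dept | sum_score
hr | 12
fin | 9

Derivation:
After WHERE (3 rows):
books.code | books.score | books.dept
Z2 | 10 | hr
Z2 | 2 | hr
Z2 | 9 | fin
After GROUP BY (2 rows):
books.dept | sum_score
hr | 12
fin | 9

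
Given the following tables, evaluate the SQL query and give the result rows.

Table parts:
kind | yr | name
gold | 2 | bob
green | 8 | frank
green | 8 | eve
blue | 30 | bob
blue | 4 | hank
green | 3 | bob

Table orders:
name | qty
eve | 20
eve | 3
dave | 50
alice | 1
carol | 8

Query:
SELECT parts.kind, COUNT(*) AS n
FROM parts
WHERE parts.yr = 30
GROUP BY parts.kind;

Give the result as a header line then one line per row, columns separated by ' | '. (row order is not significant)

After WHERE (1 rows):
parts.kind | parts.yr | parts.name
blue | 30 | bob
After GROUP BY (1 rows):
parts.kind | n
blue | 1

== RESULT ==
parts.kind | n
blue | 1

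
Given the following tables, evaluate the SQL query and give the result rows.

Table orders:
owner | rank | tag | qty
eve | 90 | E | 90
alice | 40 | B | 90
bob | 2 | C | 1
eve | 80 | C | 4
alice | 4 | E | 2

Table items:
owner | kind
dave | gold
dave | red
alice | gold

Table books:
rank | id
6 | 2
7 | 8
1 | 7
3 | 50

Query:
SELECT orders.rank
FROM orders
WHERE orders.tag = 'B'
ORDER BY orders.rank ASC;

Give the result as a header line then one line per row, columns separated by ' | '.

After WHERE (1 rows):
orders.owner | orders.rank | orders.tag | orders.qty
alice | 40 | B | 90
After SELECT (1 rows):
orders.rank
40
After ORDER BY (1 rows):
orders.rank
40

== RESULT ==
orders.rank
40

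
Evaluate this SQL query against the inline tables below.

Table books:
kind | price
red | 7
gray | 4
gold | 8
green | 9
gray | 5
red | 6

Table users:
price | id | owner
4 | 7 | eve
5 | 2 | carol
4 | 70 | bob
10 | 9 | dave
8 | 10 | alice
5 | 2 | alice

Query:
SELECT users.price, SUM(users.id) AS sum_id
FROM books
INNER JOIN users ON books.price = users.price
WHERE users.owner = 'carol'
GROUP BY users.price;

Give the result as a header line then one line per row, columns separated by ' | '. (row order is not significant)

After JOIN users (5 rows):
books.kind | books.price | users.price | users.id | users.owner
gray | 4 | 4 | 7 | eve
gray | 4 | 4 | 70 | bob
gold | 8 | 8 | 10 | alice
gray | 5 | 5 | 2 | carol
gray | 5 | 5 | 2 | alice
After WHERE (1 rows):
books.kind | books.price | users.price | users.id | users.owner
gray | 5 | 5 | 2 | carol
After GROUP BY (1 rows):
users.price | sum_id
5 | 2

== RESULT ==
users.price | sum_id
5 | 2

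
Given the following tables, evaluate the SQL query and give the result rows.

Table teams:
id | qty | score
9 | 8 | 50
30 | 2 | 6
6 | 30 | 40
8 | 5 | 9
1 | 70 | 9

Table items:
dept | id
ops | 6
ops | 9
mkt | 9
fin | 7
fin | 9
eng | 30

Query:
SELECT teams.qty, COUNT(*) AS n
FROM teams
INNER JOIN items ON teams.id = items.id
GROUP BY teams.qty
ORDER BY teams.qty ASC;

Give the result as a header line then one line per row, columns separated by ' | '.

After JOIN items (5 rows):
teams.id | teams.qty | teams.score | items.dept | items.id
9 | 8 | 50 | ops | 9
9 | 8 | 50 | mkt | 9
9 | 8 | 50 | fin | 9
30 | 2 | 6 | eng | 30
6 | 30 | 40 | ops | 6
After GROUP BY (3 rows):
teams.qty | n
8 | 3
2 | 1
30 | 1
After ORDER BY (3 rows):
teams.qty | n
2 | 1
8 | 3
30 | 1

== RESULT ==
teams.qty | n
2 | 1
8 | 3
30 | 1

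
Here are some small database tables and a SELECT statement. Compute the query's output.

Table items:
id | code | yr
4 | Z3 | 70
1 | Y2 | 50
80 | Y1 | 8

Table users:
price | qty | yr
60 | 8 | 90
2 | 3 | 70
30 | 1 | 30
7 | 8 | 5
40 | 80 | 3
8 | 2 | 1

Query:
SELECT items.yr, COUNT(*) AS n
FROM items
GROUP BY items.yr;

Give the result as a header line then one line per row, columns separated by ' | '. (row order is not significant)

After GROUP BY (3 rows):
items.yr | n
70 | 1
50 | 1
8 | 1

== RESULT ==
items.yr | n
70 | 1
50 | 1
8 | 1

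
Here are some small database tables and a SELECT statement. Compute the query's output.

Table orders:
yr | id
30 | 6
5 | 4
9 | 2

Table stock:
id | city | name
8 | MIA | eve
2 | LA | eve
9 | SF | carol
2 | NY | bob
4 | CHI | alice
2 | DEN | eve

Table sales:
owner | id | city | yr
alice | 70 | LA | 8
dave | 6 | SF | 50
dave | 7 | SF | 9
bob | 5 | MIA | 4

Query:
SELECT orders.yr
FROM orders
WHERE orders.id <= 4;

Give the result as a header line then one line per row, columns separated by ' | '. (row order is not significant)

After WHERE (2 rows):
orders.yr | orders.id
5 | 4
9 | 2
After SELECT (2 rows):
orders.yr
5
9

== RESULT ==
orders.yr
5
9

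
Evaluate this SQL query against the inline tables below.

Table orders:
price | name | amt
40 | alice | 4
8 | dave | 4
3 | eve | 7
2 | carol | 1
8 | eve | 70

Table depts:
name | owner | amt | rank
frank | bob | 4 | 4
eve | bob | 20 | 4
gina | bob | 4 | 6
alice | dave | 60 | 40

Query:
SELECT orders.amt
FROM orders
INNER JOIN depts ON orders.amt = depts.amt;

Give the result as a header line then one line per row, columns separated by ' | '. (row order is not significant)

== RESULT ==
orders.amt
4
4
4
4

Derivation:
After JOIN depts (4 rows):
orders.price | orders.name | orders.amt | depts.name | depts.owner | depts.amt | depts.rank
40 | alice | 4 | frank | bob | 4 | 4
40 | alice | 4 | gina | bob | 4 | 6
8 | dave | 4 | frank | bob | 4 | 4
8 | dave | 4 | gina | bob | 4 | 6
After SELECT (4 rows):
orders.amt
4
4
4
4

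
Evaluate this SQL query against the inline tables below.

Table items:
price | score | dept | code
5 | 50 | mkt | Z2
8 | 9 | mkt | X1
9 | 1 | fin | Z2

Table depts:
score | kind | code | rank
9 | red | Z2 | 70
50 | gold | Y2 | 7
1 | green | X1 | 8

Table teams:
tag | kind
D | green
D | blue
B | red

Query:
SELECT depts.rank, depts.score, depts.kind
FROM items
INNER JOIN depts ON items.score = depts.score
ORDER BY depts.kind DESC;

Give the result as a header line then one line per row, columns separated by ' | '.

After JOIN depts (3 rows):
items.price | items.score | items.dept | items.code | depts.score | depts.kind | depts.code | depts.rank
5 | 50 | mkt | Z2 | 50 | gold | Y2 | 7
8 | 9 | mkt | X1 | 9 | red | Z2 | 70
9 | 1 | fin | Z2 | 1 | green | X1 | 8
After SELECT (3 rows):
depts.rank | depts.score | depts.kind
7 | 50 | gold
70 | 9 | red
8 | 1 | green
After ORDER BY (3 rows):
depts.rank | depts.score | depts.kind
70 | 9 | red
8 | 1 | green
7 | 50 | gold

== RESULT ==
depts.rank | depts.score | depts.kind
70 | 9 | red
8 | 1 | green
7 | 50 | gold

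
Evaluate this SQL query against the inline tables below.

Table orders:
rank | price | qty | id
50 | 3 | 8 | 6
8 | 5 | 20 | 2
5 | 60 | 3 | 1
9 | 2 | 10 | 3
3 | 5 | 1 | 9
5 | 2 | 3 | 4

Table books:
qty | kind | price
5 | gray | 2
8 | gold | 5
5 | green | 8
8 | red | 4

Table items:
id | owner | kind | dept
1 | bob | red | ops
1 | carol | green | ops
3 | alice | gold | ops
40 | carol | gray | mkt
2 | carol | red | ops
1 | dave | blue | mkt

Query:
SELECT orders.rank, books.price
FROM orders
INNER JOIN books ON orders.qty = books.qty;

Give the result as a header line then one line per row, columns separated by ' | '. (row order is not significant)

After JOIN books (2 rows):
orders.rank | orders.price | orders.qty | orders.id | books.qty | books.kind | books.price
50 | 3 | 8 | 6 | 8 | gold | 5
50 | 3 | 8 | 6 | 8 | red | 4
After SELECT (2 rows):
orders.rank | books.price
50 | 5
50 | 4

== RESULT ==
orders.rank | books.price
50 | 5
50 | 4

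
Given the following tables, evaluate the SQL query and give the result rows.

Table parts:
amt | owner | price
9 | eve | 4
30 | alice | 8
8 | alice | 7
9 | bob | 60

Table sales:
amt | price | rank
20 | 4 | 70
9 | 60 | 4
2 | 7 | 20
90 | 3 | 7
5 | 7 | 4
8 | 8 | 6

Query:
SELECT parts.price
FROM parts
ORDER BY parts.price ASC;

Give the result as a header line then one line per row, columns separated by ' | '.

After SELECT (4 rows):
parts.price
4
8
7
60
After ORDER BY (4 rows):
parts.price
4
7
8
60

== RESULT ==
parts.price
4
7
8
60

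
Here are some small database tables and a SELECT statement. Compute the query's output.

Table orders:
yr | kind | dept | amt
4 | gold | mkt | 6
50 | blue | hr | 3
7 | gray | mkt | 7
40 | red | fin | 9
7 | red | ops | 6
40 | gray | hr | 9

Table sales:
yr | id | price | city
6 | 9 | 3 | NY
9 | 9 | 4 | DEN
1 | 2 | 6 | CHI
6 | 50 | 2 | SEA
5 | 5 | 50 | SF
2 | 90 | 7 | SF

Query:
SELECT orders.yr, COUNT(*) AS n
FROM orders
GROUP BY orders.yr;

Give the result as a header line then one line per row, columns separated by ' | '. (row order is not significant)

After GROUP BY (4 rows):
orders.yr | n
4 | 1
50 | 1
7 | 2
40 | 2

== RESULT ==
orders.yr | n
4 | 1
50 | 1
7 | 2
40 | 2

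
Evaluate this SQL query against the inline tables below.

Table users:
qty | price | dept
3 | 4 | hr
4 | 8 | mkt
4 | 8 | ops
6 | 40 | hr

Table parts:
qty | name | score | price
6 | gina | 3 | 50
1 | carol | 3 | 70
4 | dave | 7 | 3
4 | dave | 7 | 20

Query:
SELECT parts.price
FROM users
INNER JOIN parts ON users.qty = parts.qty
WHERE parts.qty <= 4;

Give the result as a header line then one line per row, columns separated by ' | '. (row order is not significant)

After JOIN parts (5 rows):
users.qty | users.price | users.dept | parts.qty | parts.name | parts.score | parts.price
4 | 8 | mkt | 4 | dave | 7 | 3
4 | 8 | mkt | 4 | dave | 7 | 20
4 | 8 | ops | 4 | dave | 7 | 3
4 | 8 | ops | 4 | dave | 7 | 20
6 | 40 | hr | 6 | gina | 3 | 50
After WHERE (4 rows):
users.qty | users.price | users.dept | parts.qty | parts.name | parts.score | parts.price
4 | 8 | mkt | 4 | dave | 7 | 3
4 | 8 | mkt | 4 | dave | 7 | 20
4 | 8 | ops | 4 | dave | 7 | 3
4 | 8 | ops | 4 | dave | 7 | 20
After SELECT (4 rows):
parts.price
3
20
3
20

== RESULT ==
parts.price
3
20
3
20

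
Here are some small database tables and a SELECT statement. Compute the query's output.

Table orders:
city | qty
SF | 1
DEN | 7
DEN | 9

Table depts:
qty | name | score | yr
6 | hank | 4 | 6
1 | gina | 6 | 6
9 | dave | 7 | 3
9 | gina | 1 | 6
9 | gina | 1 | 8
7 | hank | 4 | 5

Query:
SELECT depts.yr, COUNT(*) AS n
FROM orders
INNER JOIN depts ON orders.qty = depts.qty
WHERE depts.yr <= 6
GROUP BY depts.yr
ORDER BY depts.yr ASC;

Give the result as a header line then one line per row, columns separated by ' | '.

After JOIN depts (5 rows):
orders.city | orders.qty | depts.qty | depts.name | depts.score | depts.yr
SF | 1 | 1 | gina | 6 | 6
DEN | 7 | 7 | hank | 4 | 5
DEN | 9 | 9 | dave | 7 | 3
DEN | 9 | 9 | gina | 1 | 6
DEN | 9 | 9 | gina | 1 | 8
After WHERE (4 rows):
orders.city | orders.qty | depts.qty | depts.name | depts.score | depts.yr
SF | 1 | 1 | gina | 6 | 6
DEN | 7 | 7 | hank | 4 | 5
DEN | 9 | 9 | dave | 7 | 3
DEN | 9 | 9 | gina | 1 | 6
After GROUP BY (3 rows):
depts.yr | n
6 | 2
5 | 1
3 | 1
After ORDER BY (3 rows):
depts.yr | n
3 | 1
5 | 1
6 | 2

== RESULT ==
depts.yr | n
3 | 1
5 | 1
6 | 2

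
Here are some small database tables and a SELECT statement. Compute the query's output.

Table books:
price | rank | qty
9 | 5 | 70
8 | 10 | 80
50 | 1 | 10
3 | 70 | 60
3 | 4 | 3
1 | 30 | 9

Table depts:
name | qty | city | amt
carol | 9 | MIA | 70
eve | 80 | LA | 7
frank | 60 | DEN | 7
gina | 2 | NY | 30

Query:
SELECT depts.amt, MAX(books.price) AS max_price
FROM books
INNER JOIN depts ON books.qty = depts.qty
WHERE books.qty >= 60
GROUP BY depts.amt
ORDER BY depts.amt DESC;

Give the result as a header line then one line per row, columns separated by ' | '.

== RESULT ==
depts.amt | max_price
7 | 8

Derivation:
After JOIN depts (3 rows):
books.price | books.rank | books.qty | depts.name | depts.qty | depts.city | depts.amt
8 | 10 | 80 | eve | 80 | LA | 7
3 | 70 | 60 | frank | 60 | DEN | 7
1 | 30 | 9 | carol | 9 | MIA | 70
After WHERE (2 rows):
books.price | books.rank | books.qty | depts.name | depts.qty | depts.city | depts.amt
8 | 10 | 80 | eve | 80 | LA | 7
3 | 70 | 60 | frank | 60 | DEN | 7
After GROUP BY (1 rows):
depts.amt | max_price
7 | 8
After ORDER BY (1 rows):
depts.amt | max_price
7 | 8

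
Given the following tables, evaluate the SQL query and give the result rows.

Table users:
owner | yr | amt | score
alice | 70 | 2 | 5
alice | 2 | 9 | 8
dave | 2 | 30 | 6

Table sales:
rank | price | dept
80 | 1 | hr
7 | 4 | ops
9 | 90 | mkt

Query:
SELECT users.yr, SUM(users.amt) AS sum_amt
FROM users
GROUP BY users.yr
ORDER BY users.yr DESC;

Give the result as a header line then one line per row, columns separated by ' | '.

After GROUP BY (2 rows):
users.yr | sum_amt
70 | 2
2 | 39
After ORDER BY (2 rows):
users.yr | sum_amt
70 | 2
2 | 39

== RESULT ==
users.yr | sum_amt
70 | 2
2 | 39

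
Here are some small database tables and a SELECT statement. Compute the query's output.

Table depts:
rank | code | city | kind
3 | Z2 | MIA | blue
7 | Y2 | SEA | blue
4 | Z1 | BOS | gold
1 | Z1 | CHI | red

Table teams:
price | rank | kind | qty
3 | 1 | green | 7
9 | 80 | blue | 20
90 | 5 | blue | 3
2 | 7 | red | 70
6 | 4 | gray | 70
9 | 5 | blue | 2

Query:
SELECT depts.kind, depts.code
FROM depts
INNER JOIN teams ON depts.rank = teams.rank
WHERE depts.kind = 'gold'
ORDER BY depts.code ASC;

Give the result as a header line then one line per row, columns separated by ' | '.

== RESULT ==
depts.kind | depts.code
gold | Z1

Derivation:
After JOIN teams (3 rows):
depts.rank | depts.code | depts.city | depts.kind | teams.price | teams.rank | teams.kind | teams.qty
7 | Y2 | SEA | blue | 2 | 7 | red | 70
4 | Z1 | BOS | gold | 6 | 4 | gray | 70
1 | Z1 | CHI | red | 3 | 1 | green | 7
After WHERE (1 rows):
depts.rank | depts.code | depts.city | depts.kind | teams.price | teams.rank | teams.kind | teams.qty
4 | Z1 | BOS | gold | 6 | 4 | gray | 70
After SELECT (1 rows):
depts.kind | depts.code
gold | Z1
After ORDER BY (1 rows):
depts.kind | depts.code
gold | Z1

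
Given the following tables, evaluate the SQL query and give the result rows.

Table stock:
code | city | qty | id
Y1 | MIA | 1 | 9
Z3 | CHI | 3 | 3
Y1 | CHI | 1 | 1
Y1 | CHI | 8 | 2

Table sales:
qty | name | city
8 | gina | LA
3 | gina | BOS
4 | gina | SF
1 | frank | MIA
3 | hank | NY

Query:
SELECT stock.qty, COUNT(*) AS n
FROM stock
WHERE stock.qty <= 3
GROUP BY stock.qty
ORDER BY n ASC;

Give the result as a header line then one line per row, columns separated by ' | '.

After WHERE (3 rows):
stock.code | stock.city | stock.qty | stock.id
Y1 | MIA | 1 | 9
Z3 | CHI | 3 | 3
Y1 | CHI | 1 | 1
After GROUP BY (2 rows):
stock.qty | n
1 | 2
3 | 1
After ORDER BY (2 rows):
stock.qty | n
3 | 1
1 | 2

== RESULT ==
stock.qty | n
3 | 1
1 | 2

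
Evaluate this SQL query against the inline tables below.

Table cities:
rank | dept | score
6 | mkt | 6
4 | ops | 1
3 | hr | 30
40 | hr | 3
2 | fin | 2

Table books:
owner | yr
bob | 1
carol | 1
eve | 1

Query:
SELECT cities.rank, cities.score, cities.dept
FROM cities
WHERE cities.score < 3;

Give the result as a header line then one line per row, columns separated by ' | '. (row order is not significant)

After WHERE (2 rows):
cities.rank | cities.dept | cities.score
4 | ops | 1
2 | fin | 2
After SELECT (2 rows):
cities.rank | cities.score | cities.dept
4 | 1 | ops
2 | 2 | fin

== RESULT ==
cities.rank | cities.score | cities.dept
4 | 1 | ops
2 | 2 | fin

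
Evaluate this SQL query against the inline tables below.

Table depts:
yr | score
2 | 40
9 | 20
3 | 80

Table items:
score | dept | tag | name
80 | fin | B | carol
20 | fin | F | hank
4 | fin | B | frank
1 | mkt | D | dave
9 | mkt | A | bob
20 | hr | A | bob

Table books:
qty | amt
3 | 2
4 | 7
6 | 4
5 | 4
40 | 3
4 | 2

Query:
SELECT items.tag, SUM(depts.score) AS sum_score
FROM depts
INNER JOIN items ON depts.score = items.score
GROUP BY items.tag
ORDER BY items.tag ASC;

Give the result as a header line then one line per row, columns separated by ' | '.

== RESULT ==
items.tag | sum_score
A | 20
B | 80
F | 20

Derivation:
After JOIN items (3 rows):
depts.yr | depts.score | items.score | items.dept | items.tag | items.name
9 | 20 | 20 | fin | F | hank
9 | 20 | 20 | hr | A | bob
3 | 80 | 80 | fin | B | carol
After GROUP BY (3 rows):
items.tag | sum_score
F | 20
A | 20
B | 80
After ORDER BY (3 rows):
items.tag | sum_score
A | 20
B | 80
F | 20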